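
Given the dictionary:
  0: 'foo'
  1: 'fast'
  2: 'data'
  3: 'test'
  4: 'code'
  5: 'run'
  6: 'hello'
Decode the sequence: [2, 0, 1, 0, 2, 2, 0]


Look up each index in the dictionary:
  2 -> 'data'
  0 -> 'foo'
  1 -> 'fast'
  0 -> 'foo'
  2 -> 'data'
  2 -> 'data'
  0 -> 'foo'

Decoded: "data foo fast foo data data foo"


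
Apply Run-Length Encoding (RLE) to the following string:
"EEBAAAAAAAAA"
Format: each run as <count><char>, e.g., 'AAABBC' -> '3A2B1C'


Scanning runs left to right:
  i=0: run of 'E' x 2 -> '2E'
  i=2: run of 'B' x 1 -> '1B'
  i=3: run of 'A' x 9 -> '9A'

RLE = 2E1B9A


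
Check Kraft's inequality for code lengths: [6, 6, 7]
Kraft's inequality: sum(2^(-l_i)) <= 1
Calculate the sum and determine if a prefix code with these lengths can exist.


Sum = 2^(-6) + 2^(-6) + 2^(-7)
    = 0.015625 + 0.015625 + 0.0078125
    = 5/128 = 0.0390625
Since 0.0390625 <= 1, Kraft's inequality IS satisfied.
A prefix code with these lengths CAN exist.

Kraft sum = 0.0390625. Satisfied.


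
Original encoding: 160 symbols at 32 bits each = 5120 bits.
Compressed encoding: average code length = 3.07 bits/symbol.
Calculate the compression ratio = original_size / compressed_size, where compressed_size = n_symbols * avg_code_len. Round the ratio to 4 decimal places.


original_size = n_symbols * orig_bits = 160 * 32 = 5120 bits
compressed_size = n_symbols * avg_code_len = 160 * 3.07 = 491.2 bits
ratio = original_size / compressed_size = 5120 / 491.2 = 10.4235

Compression ratio = 10.4235


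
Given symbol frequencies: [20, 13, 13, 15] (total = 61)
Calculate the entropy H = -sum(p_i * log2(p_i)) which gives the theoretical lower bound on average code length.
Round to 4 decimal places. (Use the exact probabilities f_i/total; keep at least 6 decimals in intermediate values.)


Per-symbol terms -p_i * log2(p_i) with p_i = f_i/61:
  p = 20/61 = 0.327869: log2(p) = -1.608809, -p*log2(p) = 0.527478
  p = 13/61 = 0.213115: log2(p) = -2.230298, -p*log2(p) = 0.475309
  p = 13/61 = 0.213115: log2(p) = -2.230298, -p*log2(p) = 0.475309
  p = 15/61 = 0.245902: log2(p) = -2.023847, -p*log2(p) = 0.497667
H = 0.527478 + 0.475309 + 0.475309 + 0.497667 = 1.975763

H = 1.9758 bits/symbol


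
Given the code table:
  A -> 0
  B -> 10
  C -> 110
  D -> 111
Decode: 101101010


Decoding:
10 -> B
110 -> C
10 -> B
10 -> B


Result: BCBB


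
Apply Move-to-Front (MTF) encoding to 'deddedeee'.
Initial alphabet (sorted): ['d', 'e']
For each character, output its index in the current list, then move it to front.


MTF encoding:
'd': index 0 in ['d', 'e'] -> ['d', 'e']
'e': index 1 in ['d', 'e'] -> ['e', 'd']
'd': index 1 in ['e', 'd'] -> ['d', 'e']
'd': index 0 in ['d', 'e'] -> ['d', 'e']
'e': index 1 in ['d', 'e'] -> ['e', 'd']
'd': index 1 in ['e', 'd'] -> ['d', 'e']
'e': index 1 in ['d', 'e'] -> ['e', 'd']
'e': index 0 in ['e', 'd'] -> ['e', 'd']
'e': index 0 in ['e', 'd'] -> ['e', 'd']


Output: [0, 1, 1, 0, 1, 1, 1, 0, 0]


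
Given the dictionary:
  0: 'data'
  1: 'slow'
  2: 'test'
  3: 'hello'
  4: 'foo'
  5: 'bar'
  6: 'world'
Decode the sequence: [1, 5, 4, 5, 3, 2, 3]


Look up each index in the dictionary:
  1 -> 'slow'
  5 -> 'bar'
  4 -> 'foo'
  5 -> 'bar'
  3 -> 'hello'
  2 -> 'test'
  3 -> 'hello'

Decoded: "slow bar foo bar hello test hello"


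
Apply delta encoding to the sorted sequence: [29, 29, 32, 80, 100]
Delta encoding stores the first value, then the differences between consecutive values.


First value: 29
Deltas:
  29 - 29 = 0
  32 - 29 = 3
  80 - 32 = 48
  100 - 80 = 20


Delta encoded: [29, 0, 3, 48, 20]


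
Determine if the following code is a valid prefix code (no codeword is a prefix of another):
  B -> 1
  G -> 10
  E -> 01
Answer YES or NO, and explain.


Checking each pair (does one codeword prefix another?):
  B='1' vs G='10': prefix -- VIOLATION

NO -- this is NOT a valid prefix code. B (1) is a prefix of G (10).


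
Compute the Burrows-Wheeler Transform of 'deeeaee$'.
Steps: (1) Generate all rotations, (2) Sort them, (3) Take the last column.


Rotations (sorted):
  0: $deeeaee -> last char: e
  1: aee$deee -> last char: e
  2: deeeaee$ -> last char: $
  3: e$deeeae -> last char: e
  4: eaee$dee -> last char: e
  5: ee$deeea -> last char: a
  6: eeaee$de -> last char: e
  7: eeeaee$d -> last char: d


BWT = ee$eeaed


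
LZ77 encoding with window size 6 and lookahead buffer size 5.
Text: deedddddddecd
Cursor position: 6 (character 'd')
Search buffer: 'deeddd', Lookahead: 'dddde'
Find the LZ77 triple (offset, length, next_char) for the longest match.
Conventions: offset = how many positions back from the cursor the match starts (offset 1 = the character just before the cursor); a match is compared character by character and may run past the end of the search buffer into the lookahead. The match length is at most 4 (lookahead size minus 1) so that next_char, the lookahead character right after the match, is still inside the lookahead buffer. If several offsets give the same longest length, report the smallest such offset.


Try each offset into the search buffer:
  offset=1 (pos 5, char 'd'): match length 4
  offset=2 (pos 4, char 'd'): match length 4
  offset=3 (pos 3, char 'd'): match length 4
  offset=4 (pos 2, char 'e'): match length 0
  offset=5 (pos 1, char 'e'): match length 0
  offset=6 (pos 0, char 'd'): match length 1
Longest match has length 4, found at offsets 1, 2, 3; take the smallest, offset 1.
next_char = character at position 6 + 4 = 10 -> 'e'

Best match: offset=1, length=4 (matching 'dddd' starting at position 5)
LZ77 triple: (1, 4, 'e')


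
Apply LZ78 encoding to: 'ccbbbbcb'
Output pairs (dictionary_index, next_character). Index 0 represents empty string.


LZ78 encoding steps:
Dictionary: {0: ''}
Step 1: w='' (idx 0), next='c' -> output (0, 'c'), add 'c' as idx 1
Step 2: w='c' (idx 1), next='b' -> output (1, 'b'), add 'cb' as idx 2
Step 3: w='' (idx 0), next='b' -> output (0, 'b'), add 'b' as idx 3
Step 4: w='b' (idx 3), next='b' -> output (3, 'b'), add 'bb' as idx 4
Step 5: w='cb' (idx 2), end of input -> output (2, '')


Encoded: [(0, 'c'), (1, 'b'), (0, 'b'), (3, 'b'), (2, '')]


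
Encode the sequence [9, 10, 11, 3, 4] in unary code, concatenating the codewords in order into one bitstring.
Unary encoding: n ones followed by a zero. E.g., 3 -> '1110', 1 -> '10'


Encode each number as n ones followed by a terminating 0:
  9 -> 1111111110 (10 bits)
  10 -> 11111111110 (11 bits)
  11 -> 111111111110 (12 bits)
  3 -> 1110 (4 bits)
  4 -> 11110 (5 bits)
Total length = 10 + 11 + 12 + 4 + 5 = 42 bits.

Unary([9, 10, 11, 3, 4]) = 111111111011111111110111111111110111011110 (42 bits)


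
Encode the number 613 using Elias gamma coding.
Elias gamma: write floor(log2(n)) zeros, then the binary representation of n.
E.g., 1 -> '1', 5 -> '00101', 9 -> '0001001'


num_bits = floor(log2(613)) + 1 = 10
leading_zeros = num_bits - 1 = 9
binary(613) = 1001100101

Elias gamma(613) = '000000000' + '1001100101' = 0000000001001100101 (19 bits)


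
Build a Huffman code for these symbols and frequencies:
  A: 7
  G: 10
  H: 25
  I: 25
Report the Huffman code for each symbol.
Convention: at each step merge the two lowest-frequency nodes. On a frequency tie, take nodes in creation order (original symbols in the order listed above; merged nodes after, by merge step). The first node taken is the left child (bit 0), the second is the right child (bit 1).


Huffman tree construction:
Step 1: Merge A(7) + G(10) = 17
Step 2: Merge (A+G)(17) + H(25) = 42
Step 3: Merge I(25) + ((A+G)+H)(42) = 67
Read each symbol's code off the tree from the root (left child = 0, right child = 1).

Codes:
  A: 100 (length 3)
  G: 101 (length 3)
  H: 11 (length 2)
  I: 0 (length 1)
Average code length: 126/67 = 1.8806 bits/symbol


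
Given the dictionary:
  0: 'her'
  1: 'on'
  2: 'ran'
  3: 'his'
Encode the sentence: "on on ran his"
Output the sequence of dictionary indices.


Look up each word in the dictionary:
  'on' -> 1
  'on' -> 1
  'ran' -> 2
  'his' -> 3

Encoded: [1, 1, 2, 3]


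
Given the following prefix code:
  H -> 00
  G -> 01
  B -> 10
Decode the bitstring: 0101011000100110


Decoding step by step:
Bits 01 -> G
Bits 01 -> G
Bits 01 -> G
Bits 10 -> B
Bits 00 -> H
Bits 10 -> B
Bits 01 -> G
Bits 10 -> B


Decoded message: GGGBHBGB


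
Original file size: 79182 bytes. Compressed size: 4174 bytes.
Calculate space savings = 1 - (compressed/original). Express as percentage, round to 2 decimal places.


ratio = compressed/original = 4174/79182 = 0.052714
savings = 1 - ratio = 1 - 0.052714 = 0.947286
as a percentage: 0.947286 * 100 = 94.73%

Space savings = 1 - 4174/79182 = 94.73%


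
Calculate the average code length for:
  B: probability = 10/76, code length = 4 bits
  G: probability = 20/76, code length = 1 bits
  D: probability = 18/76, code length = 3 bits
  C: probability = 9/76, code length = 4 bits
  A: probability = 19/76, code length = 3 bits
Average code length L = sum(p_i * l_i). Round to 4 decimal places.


Weighted contributions p_i * l_i:
  B: (10/76) * 4 = 40/76
  G: (20/76) * 1 = 20/76
  D: (18/76) * 3 = 54/76
  C: (9/76) * 4 = 36/76
  A: (19/76) * 3 = 57/76
Sum = (40 + 20 + 54 + 36 + 57)/76 = 207/76

L = 207/76 = 2.7237 bits/symbol


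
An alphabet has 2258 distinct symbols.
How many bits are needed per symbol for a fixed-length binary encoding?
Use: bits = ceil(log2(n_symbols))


log2(2258) = 11.1408
Bracket: 2^11 = 2048 < 2258 <= 2^12 = 4096
So ceil(log2(2258)) = 12

bits = ceil(log2(2258)) = ceil(11.1408) = 12 bits


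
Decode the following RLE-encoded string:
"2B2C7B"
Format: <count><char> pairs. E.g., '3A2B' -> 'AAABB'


Expanding each <count><char> pair:
  2B -> 'BB'
  2C -> 'CC'
  7B -> 'BBBBBBB'

Decoded = BBCCBBBBBBB


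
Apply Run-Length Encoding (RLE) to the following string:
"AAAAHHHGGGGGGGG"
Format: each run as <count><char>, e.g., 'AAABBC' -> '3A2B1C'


Scanning runs left to right:
  i=0: run of 'A' x 4 -> '4A'
  i=4: run of 'H' x 3 -> '3H'
  i=7: run of 'G' x 8 -> '8G'

RLE = 4A3H8G


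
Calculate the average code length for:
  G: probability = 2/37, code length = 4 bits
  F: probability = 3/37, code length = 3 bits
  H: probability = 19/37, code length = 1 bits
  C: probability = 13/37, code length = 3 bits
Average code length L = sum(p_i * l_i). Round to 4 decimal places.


Weighted contributions p_i * l_i:
  G: (2/37) * 4 = 8/37
  F: (3/37) * 3 = 9/37
  H: (19/37) * 1 = 19/37
  C: (13/37) * 3 = 39/37
Sum = (8 + 9 + 19 + 39)/37 = 75/37

L = 75/37 = 2.0270 bits/symbol


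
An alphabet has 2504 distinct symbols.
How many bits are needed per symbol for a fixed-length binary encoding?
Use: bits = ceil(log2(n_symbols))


log2(2504) = 11.29
Bracket: 2^11 = 2048 < 2504 <= 2^12 = 4096
So ceil(log2(2504)) = 12

bits = ceil(log2(2504)) = ceil(11.29) = 12 bits


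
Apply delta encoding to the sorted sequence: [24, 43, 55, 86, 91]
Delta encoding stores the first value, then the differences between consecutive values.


First value: 24
Deltas:
  43 - 24 = 19
  55 - 43 = 12
  86 - 55 = 31
  91 - 86 = 5


Delta encoded: [24, 19, 12, 31, 5]


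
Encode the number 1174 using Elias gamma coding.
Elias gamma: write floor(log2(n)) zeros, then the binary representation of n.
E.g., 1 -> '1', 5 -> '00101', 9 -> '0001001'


num_bits = floor(log2(1174)) + 1 = 11
leading_zeros = num_bits - 1 = 10
binary(1174) = 10010010110

Elias gamma(1174) = '0000000000' + '10010010110' = 000000000010010010110 (21 bits)


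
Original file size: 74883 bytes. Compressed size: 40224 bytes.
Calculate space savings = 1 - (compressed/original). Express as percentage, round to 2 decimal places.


ratio = compressed/original = 40224/74883 = 0.537158
savings = 1 - ratio = 1 - 0.537158 = 0.462842
as a percentage: 0.462842 * 100 = 46.28%

Space savings = 1 - 40224/74883 = 46.28%


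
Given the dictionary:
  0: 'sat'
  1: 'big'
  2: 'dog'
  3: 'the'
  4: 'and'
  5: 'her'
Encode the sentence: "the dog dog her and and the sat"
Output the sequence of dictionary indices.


Look up each word in the dictionary:
  'the' -> 3
  'dog' -> 2
  'dog' -> 2
  'her' -> 5
  'and' -> 4
  'and' -> 4
  'the' -> 3
  'sat' -> 0

Encoded: [3, 2, 2, 5, 4, 4, 3, 0]


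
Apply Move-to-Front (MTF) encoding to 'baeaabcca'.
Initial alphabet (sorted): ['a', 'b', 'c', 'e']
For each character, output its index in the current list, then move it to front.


MTF encoding:
'b': index 1 in ['a', 'b', 'c', 'e'] -> ['b', 'a', 'c', 'e']
'a': index 1 in ['b', 'a', 'c', 'e'] -> ['a', 'b', 'c', 'e']
'e': index 3 in ['a', 'b', 'c', 'e'] -> ['e', 'a', 'b', 'c']
'a': index 1 in ['e', 'a', 'b', 'c'] -> ['a', 'e', 'b', 'c']
'a': index 0 in ['a', 'e', 'b', 'c'] -> ['a', 'e', 'b', 'c']
'b': index 2 in ['a', 'e', 'b', 'c'] -> ['b', 'a', 'e', 'c']
'c': index 3 in ['b', 'a', 'e', 'c'] -> ['c', 'b', 'a', 'e']
'c': index 0 in ['c', 'b', 'a', 'e'] -> ['c', 'b', 'a', 'e']
'a': index 2 in ['c', 'b', 'a', 'e'] -> ['a', 'c', 'b', 'e']


Output: [1, 1, 3, 1, 0, 2, 3, 0, 2]


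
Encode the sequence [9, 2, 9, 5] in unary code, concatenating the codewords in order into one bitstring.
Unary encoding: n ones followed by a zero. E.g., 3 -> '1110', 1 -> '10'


Encode each number as n ones followed by a terminating 0:
  9 -> 1111111110 (10 bits)
  2 -> 110 (3 bits)
  9 -> 1111111110 (10 bits)
  5 -> 111110 (6 bits)
Total length = 10 + 3 + 10 + 6 = 29 bits.

Unary([9, 2, 9, 5]) = 11111111101101111111110111110 (29 bits)


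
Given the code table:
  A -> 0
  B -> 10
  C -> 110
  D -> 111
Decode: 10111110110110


Decoding:
10 -> B
111 -> D
110 -> C
110 -> C
110 -> C


Result: BDCCC


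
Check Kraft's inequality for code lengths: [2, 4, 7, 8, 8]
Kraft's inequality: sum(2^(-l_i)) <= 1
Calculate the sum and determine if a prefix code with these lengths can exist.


Sum = 2^(-2) + 2^(-4) + 2^(-7) + 2^(-8) + 2^(-8)
    = 0.25 + 0.0625 + 0.0078125 + 0.00390625 + 0.00390625
    = 84/256 = 0.328125
Since 0.328125 <= 1, Kraft's inequality IS satisfied.
A prefix code with these lengths CAN exist.

Kraft sum = 0.328125. Satisfied.


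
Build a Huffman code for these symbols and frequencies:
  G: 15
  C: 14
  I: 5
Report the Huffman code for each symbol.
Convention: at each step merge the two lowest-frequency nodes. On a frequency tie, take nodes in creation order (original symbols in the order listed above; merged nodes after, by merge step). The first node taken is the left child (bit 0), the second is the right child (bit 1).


Huffman tree construction:
Step 1: Merge I(5) + C(14) = 19
Step 2: Merge G(15) + (I+C)(19) = 34
Read each symbol's code off the tree from the root (left child = 0, right child = 1).

Codes:
  G: 0 (length 1)
  C: 11 (length 2)
  I: 10 (length 2)
Average code length: 53/34 = 1.5588 bits/symbol


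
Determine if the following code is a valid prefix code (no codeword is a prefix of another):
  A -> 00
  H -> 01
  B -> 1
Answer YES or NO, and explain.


Checking each pair (does one codeword prefix another?):
  A='00' vs H='01': no prefix
  A='00' vs B='1': no prefix
  H='01' vs A='00': no prefix
  H='01' vs B='1': no prefix
  B='1' vs A='00': no prefix
  B='1' vs H='01': no prefix
No violation found over all pairs.

YES -- this is a valid prefix code. No codeword is a prefix of any other codeword.


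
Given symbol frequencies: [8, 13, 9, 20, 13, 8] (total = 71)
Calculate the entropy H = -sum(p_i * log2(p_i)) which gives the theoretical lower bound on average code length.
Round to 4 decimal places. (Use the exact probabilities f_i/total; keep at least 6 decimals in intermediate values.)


Per-symbol terms -p_i * log2(p_i) with p_i = f_i/71:
  p = 8/71 = 0.112676: log2(p) = -3.149747, -p*log2(p) = 0.354901
  p = 13/71 = 0.183099: log2(p) = -2.449307, -p*log2(p) = 0.448465
  p = 9/71 = 0.126761: log2(p) = -2.979822, -p*log2(p) = 0.377724
  p = 20/71 = 0.281690: log2(p) = -1.827819, -p*log2(p) = 0.514879
  p = 13/71 = 0.183099: log2(p) = -2.449307, -p*log2(p) = 0.448465
  p = 8/71 = 0.112676: log2(p) = -3.149747, -p*log2(p) = 0.354901
H = 0.354901 + 0.448465 + 0.377724 + 0.514879 + 0.448465 + 0.354901 = 2.499335

H = 2.4993 bits/symbol


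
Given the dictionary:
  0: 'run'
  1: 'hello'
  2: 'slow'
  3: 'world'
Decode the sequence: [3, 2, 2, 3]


Look up each index in the dictionary:
  3 -> 'world'
  2 -> 'slow'
  2 -> 'slow'
  3 -> 'world'

Decoded: "world slow slow world"


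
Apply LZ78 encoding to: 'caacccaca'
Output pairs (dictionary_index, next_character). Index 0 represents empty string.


LZ78 encoding steps:
Dictionary: {0: ''}
Step 1: w='' (idx 0), next='c' -> output (0, 'c'), add 'c' as idx 1
Step 2: w='' (idx 0), next='a' -> output (0, 'a'), add 'a' as idx 2
Step 3: w='a' (idx 2), next='c' -> output (2, 'c'), add 'ac' as idx 3
Step 4: w='c' (idx 1), next='c' -> output (1, 'c'), add 'cc' as idx 4
Step 5: w='ac' (idx 3), next='a' -> output (3, 'a'), add 'aca' as idx 5


Encoded: [(0, 'c'), (0, 'a'), (2, 'c'), (1, 'c'), (3, 'a')]


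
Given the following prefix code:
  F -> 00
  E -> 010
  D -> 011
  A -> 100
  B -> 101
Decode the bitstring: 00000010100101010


Decoding step by step:
Bits 00 -> F
Bits 00 -> F
Bits 00 -> F
Bits 101 -> B
Bits 00 -> F
Bits 101 -> B
Bits 010 -> E


Decoded message: FFFBFBE


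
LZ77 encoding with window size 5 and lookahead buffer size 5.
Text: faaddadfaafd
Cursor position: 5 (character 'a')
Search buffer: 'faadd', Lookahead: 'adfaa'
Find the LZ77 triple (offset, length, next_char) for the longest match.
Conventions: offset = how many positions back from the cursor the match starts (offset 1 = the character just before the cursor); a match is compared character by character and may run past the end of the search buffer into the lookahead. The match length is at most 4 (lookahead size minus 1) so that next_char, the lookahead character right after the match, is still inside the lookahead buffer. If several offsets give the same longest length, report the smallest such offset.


Try each offset into the search buffer:
  offset=1 (pos 4, char 'd'): match length 0
  offset=2 (pos 3, char 'd'): match length 0
  offset=3 (pos 2, char 'a'): match length 2
  offset=4 (pos 1, char 'a'): match length 1
  offset=5 (pos 0, char 'f'): match length 0
Longest match has length 2 at offset 3.
next_char = character at position 5 + 2 = 7 -> 'f'

Best match: offset=3, length=2 (matching 'ad' starting at position 2)
LZ77 triple: (3, 2, 'f')


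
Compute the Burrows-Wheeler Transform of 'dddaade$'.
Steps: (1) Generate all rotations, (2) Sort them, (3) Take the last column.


Rotations (sorted):
  0: $dddaade -> last char: e
  1: aade$ddd -> last char: d
  2: ade$ddda -> last char: a
  3: daade$dd -> last char: d
  4: ddaade$d -> last char: d
  5: dddaade$ -> last char: $
  6: de$dddaa -> last char: a
  7: e$dddaad -> last char: d


BWT = edadd$ad


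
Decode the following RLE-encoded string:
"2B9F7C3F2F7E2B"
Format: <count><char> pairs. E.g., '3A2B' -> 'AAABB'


Expanding each <count><char> pair:
  2B -> 'BB'
  9F -> 'FFFFFFFFF'
  7C -> 'CCCCCCC'
  3F -> 'FFF'
  2F -> 'FF'
  7E -> 'EEEEEEE'
  2B -> 'BB'

Decoded = BBFFFFFFFFFCCCCCCCFFFFFEEEEEEEBB


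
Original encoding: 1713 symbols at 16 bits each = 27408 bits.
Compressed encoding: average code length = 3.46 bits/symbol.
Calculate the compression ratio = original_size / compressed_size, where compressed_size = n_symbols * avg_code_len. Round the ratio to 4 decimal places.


original_size = n_symbols * orig_bits = 1713 * 16 = 27408 bits
compressed_size = n_symbols * avg_code_len = 1713 * 3.46 = 5926.98 bits
ratio = original_size / compressed_size = 27408 / 5926.98 = 4.6243

Compression ratio = 4.6243


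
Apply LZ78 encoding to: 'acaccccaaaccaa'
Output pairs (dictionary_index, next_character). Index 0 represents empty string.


LZ78 encoding steps:
Dictionary: {0: ''}
Step 1: w='' (idx 0), next='a' -> output (0, 'a'), add 'a' as idx 1
Step 2: w='' (idx 0), next='c' -> output (0, 'c'), add 'c' as idx 2
Step 3: w='a' (idx 1), next='c' -> output (1, 'c'), add 'ac' as idx 3
Step 4: w='c' (idx 2), next='c' -> output (2, 'c'), add 'cc' as idx 4
Step 5: w='c' (idx 2), next='a' -> output (2, 'a'), add 'ca' as idx 5
Step 6: w='a' (idx 1), next='a' -> output (1, 'a'), add 'aa' as idx 6
Step 7: w='cc' (idx 4), next='a' -> output (4, 'a'), add 'cca' as idx 7
Step 8: w='a' (idx 1), end of input -> output (1, '')


Encoded: [(0, 'a'), (0, 'c'), (1, 'c'), (2, 'c'), (2, 'a'), (1, 'a'), (4, 'a'), (1, '')]


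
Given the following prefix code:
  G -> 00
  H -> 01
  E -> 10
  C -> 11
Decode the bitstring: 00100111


Decoding step by step:
Bits 00 -> G
Bits 10 -> E
Bits 01 -> H
Bits 11 -> C


Decoded message: GEHC


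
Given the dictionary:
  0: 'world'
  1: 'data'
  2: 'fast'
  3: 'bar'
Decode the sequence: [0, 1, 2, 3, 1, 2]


Look up each index in the dictionary:
  0 -> 'world'
  1 -> 'data'
  2 -> 'fast'
  3 -> 'bar'
  1 -> 'data'
  2 -> 'fast'

Decoded: "world data fast bar data fast"


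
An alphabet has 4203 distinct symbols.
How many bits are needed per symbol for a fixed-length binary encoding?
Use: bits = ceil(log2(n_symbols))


log2(4203) = 12.0372
Bracket: 2^12 = 4096 < 4203 <= 2^13 = 8192
So ceil(log2(4203)) = 13

bits = ceil(log2(4203)) = ceil(12.0372) = 13 bits


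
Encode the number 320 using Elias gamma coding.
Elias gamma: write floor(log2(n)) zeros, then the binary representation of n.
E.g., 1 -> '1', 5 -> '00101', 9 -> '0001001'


num_bits = floor(log2(320)) + 1 = 9
leading_zeros = num_bits - 1 = 8
binary(320) = 101000000

Elias gamma(320) = '00000000' + '101000000' = 00000000101000000 (17 bits)


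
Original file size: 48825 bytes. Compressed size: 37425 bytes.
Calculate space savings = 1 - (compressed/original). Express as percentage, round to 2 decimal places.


ratio = compressed/original = 37425/48825 = 0.766513
savings = 1 - ratio = 1 - 0.766513 = 0.233487
as a percentage: 0.233487 * 100 = 23.35%

Space savings = 1 - 37425/48825 = 23.35%


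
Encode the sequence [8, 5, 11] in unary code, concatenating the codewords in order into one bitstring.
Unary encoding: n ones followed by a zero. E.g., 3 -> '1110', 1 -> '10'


Encode each number as n ones followed by a terminating 0:
  8 -> 111111110 (9 bits)
  5 -> 111110 (6 bits)
  11 -> 111111111110 (12 bits)
Total length = 9 + 6 + 12 = 27 bits.

Unary([8, 5, 11]) = 111111110111110111111111110 (27 bits)


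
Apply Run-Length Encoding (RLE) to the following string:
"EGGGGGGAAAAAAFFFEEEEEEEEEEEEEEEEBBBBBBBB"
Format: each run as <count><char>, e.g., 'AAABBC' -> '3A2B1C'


Scanning runs left to right:
  i=0: run of 'E' x 1 -> '1E'
  i=1: run of 'G' x 6 -> '6G'
  i=7: run of 'A' x 6 -> '6A'
  i=13: run of 'F' x 3 -> '3F'
  i=16: run of 'E' x 16 -> '16E'
  i=32: run of 'B' x 8 -> '8B'

RLE = 1E6G6A3F16E8B


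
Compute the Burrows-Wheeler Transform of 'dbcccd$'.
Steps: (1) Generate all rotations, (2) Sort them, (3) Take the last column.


Rotations (sorted):
  0: $dbcccd -> last char: d
  1: bcccd$d -> last char: d
  2: cccd$db -> last char: b
  3: ccd$dbc -> last char: c
  4: cd$dbcc -> last char: c
  5: d$dbccc -> last char: c
  6: dbcccd$ -> last char: $


BWT = ddbccc$


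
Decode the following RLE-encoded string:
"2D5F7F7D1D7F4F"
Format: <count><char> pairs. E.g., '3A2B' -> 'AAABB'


Expanding each <count><char> pair:
  2D -> 'DD'
  5F -> 'FFFFF'
  7F -> 'FFFFFFF'
  7D -> 'DDDDDDD'
  1D -> 'D'
  7F -> 'FFFFFFF'
  4F -> 'FFFF'

Decoded = DDFFFFFFFFFFFFDDDDDDDDFFFFFFFFFFF


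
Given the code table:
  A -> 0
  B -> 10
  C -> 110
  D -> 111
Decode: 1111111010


Decoding:
111 -> D
111 -> D
10 -> B
10 -> B


Result: DDBB


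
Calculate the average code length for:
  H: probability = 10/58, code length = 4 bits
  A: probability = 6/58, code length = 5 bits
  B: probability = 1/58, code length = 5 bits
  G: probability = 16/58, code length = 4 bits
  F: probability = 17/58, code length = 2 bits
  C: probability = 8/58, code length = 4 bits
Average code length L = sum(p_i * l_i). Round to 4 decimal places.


Weighted contributions p_i * l_i:
  H: (10/58) * 4 = 40/58
  A: (6/58) * 5 = 30/58
  B: (1/58) * 5 = 5/58
  G: (16/58) * 4 = 64/58
  F: (17/58) * 2 = 34/58
  C: (8/58) * 4 = 32/58
Sum = (40 + 30 + 5 + 64 + 34 + 32)/58 = 205/58

L = 205/58 = 3.5345 bits/symbol


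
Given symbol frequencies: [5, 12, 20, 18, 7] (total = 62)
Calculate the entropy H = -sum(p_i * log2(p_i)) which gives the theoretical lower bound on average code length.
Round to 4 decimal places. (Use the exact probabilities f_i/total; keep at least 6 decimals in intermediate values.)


Per-symbol terms -p_i * log2(p_i) with p_i = f_i/62:
  p = 5/62 = 0.080645: log2(p) = -3.632268, -p*log2(p) = 0.292925
  p = 12/62 = 0.193548: log2(p) = -2.369234, -p*log2(p) = 0.458561
  p = 20/62 = 0.322581: log2(p) = -1.632268, -p*log2(p) = 0.526538
  p = 18/62 = 0.290323: log2(p) = -1.784271, -p*log2(p) = 0.518014
  p = 7/62 = 0.112903: log2(p) = -3.146841, -p*log2(p) = 0.355289
H = 0.292925 + 0.458561 + 0.526538 + 0.518014 + 0.355289 = 2.151327

H = 2.1513 bits/symbol


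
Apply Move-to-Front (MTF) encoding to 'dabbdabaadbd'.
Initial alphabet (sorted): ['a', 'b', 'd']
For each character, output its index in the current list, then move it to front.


MTF encoding:
'd': index 2 in ['a', 'b', 'd'] -> ['d', 'a', 'b']
'a': index 1 in ['d', 'a', 'b'] -> ['a', 'd', 'b']
'b': index 2 in ['a', 'd', 'b'] -> ['b', 'a', 'd']
'b': index 0 in ['b', 'a', 'd'] -> ['b', 'a', 'd']
'd': index 2 in ['b', 'a', 'd'] -> ['d', 'b', 'a']
'a': index 2 in ['d', 'b', 'a'] -> ['a', 'd', 'b']
'b': index 2 in ['a', 'd', 'b'] -> ['b', 'a', 'd']
'a': index 1 in ['b', 'a', 'd'] -> ['a', 'b', 'd']
'a': index 0 in ['a', 'b', 'd'] -> ['a', 'b', 'd']
'd': index 2 in ['a', 'b', 'd'] -> ['d', 'a', 'b']
'b': index 2 in ['d', 'a', 'b'] -> ['b', 'd', 'a']
'd': index 1 in ['b', 'd', 'a'] -> ['d', 'b', 'a']


Output: [2, 1, 2, 0, 2, 2, 2, 1, 0, 2, 2, 1]


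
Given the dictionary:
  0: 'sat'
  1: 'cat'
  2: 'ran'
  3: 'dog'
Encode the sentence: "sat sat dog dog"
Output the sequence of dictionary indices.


Look up each word in the dictionary:
  'sat' -> 0
  'sat' -> 0
  'dog' -> 3
  'dog' -> 3

Encoded: [0, 0, 3, 3]


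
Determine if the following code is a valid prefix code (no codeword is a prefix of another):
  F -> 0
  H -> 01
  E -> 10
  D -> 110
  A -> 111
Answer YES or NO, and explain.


Checking each pair (does one codeword prefix another?):
  F='0' vs H='01': prefix -- VIOLATION

NO -- this is NOT a valid prefix code. F (0) is a prefix of H (01).


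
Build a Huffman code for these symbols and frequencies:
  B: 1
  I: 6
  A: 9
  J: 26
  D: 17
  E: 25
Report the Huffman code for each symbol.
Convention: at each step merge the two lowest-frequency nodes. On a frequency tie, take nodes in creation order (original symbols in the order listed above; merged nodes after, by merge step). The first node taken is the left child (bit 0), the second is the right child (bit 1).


Huffman tree construction:
Step 1: Merge B(1) + I(6) = 7
Step 2: Merge (B+I)(7) + A(9) = 16
Step 3: Merge ((B+I)+A)(16) + D(17) = 33
Step 4: Merge E(25) + J(26) = 51
Step 5: Merge (((B+I)+A)+D)(33) + (E+J)(51) = 84
Read each symbol's code off the tree from the root (left child = 0, right child = 1).

Codes:
  B: 0000 (length 4)
  I: 0001 (length 4)
  A: 001 (length 3)
  J: 11 (length 2)
  D: 01 (length 2)
  E: 10 (length 2)
Average code length: 191/84 = 2.2738 bits/symbol


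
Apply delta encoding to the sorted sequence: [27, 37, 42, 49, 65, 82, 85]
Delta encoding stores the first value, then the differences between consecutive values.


First value: 27
Deltas:
  37 - 27 = 10
  42 - 37 = 5
  49 - 42 = 7
  65 - 49 = 16
  82 - 65 = 17
  85 - 82 = 3


Delta encoded: [27, 10, 5, 7, 16, 17, 3]


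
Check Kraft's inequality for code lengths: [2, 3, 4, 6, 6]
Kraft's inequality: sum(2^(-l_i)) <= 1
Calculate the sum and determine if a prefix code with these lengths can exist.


Sum = 2^(-2) + 2^(-3) + 2^(-4) + 2^(-6) + 2^(-6)
    = 0.25 + 0.125 + 0.0625 + 0.015625 + 0.015625
    = 30/64 = 0.46875
Since 0.46875 <= 1, Kraft's inequality IS satisfied.
A prefix code with these lengths CAN exist.

Kraft sum = 0.46875. Satisfied.


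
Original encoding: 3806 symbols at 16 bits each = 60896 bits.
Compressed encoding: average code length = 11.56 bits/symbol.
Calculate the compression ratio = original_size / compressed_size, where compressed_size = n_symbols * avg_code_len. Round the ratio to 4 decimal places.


original_size = n_symbols * orig_bits = 3806 * 16 = 60896 bits
compressed_size = n_symbols * avg_code_len = 3806 * 11.56 = 43997.36 bits
ratio = original_size / compressed_size = 60896 / 43997.36 = 1.3841

Compression ratio = 1.3841


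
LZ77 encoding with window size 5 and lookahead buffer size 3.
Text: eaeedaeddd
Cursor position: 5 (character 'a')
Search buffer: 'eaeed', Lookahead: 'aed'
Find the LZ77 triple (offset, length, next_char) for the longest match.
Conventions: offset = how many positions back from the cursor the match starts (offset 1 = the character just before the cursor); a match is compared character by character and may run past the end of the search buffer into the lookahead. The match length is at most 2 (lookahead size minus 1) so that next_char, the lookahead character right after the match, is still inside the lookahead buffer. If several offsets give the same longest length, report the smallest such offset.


Try each offset into the search buffer:
  offset=1 (pos 4, char 'd'): match length 0
  offset=2 (pos 3, char 'e'): match length 0
  offset=3 (pos 2, char 'e'): match length 0
  offset=4 (pos 1, char 'a'): match length 2
  offset=5 (pos 0, char 'e'): match length 0
Longest match has length 2 at offset 4.
next_char = character at position 5 + 2 = 7 -> 'd'

Best match: offset=4, length=2 (matching 'ae' starting at position 1)
LZ77 triple: (4, 2, 'd')


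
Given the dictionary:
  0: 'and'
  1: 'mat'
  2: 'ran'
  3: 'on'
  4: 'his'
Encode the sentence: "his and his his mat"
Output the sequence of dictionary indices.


Look up each word in the dictionary:
  'his' -> 4
  'and' -> 0
  'his' -> 4
  'his' -> 4
  'mat' -> 1

Encoded: [4, 0, 4, 4, 1]


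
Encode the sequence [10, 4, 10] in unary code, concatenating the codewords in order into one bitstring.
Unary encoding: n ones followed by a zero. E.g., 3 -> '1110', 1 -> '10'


Encode each number as n ones followed by a terminating 0:
  10 -> 11111111110 (11 bits)
  4 -> 11110 (5 bits)
  10 -> 11111111110 (11 bits)
Total length = 11 + 5 + 11 = 27 bits.

Unary([10, 4, 10]) = 111111111101111011111111110 (27 bits)


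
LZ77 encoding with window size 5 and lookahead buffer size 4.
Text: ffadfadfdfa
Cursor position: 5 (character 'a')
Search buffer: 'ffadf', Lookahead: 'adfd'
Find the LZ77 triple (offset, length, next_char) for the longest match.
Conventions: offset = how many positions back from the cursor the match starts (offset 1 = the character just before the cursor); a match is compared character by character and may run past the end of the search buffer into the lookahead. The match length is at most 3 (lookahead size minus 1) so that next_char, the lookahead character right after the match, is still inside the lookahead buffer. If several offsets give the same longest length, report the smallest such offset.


Try each offset into the search buffer:
  offset=1 (pos 4, char 'f'): match length 0
  offset=2 (pos 3, char 'd'): match length 0
  offset=3 (pos 2, char 'a'): match length 3
  offset=4 (pos 1, char 'f'): match length 0
  offset=5 (pos 0, char 'f'): match length 0
Longest match has length 3 at offset 3.
next_char = character at position 5 + 3 = 8 -> 'd'

Best match: offset=3, length=3 (matching 'adf' starting at position 2)
LZ77 triple: (3, 3, 'd')


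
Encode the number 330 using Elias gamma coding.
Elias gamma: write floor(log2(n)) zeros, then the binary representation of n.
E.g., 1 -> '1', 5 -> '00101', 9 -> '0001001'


num_bits = floor(log2(330)) + 1 = 9
leading_zeros = num_bits - 1 = 8
binary(330) = 101001010

Elias gamma(330) = '00000000' + '101001010' = 00000000101001010 (17 bits)


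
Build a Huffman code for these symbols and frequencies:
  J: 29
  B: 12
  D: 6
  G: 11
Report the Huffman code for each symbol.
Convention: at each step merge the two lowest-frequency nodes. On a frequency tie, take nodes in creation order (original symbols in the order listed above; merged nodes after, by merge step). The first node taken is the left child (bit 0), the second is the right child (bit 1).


Huffman tree construction:
Step 1: Merge D(6) + G(11) = 17
Step 2: Merge B(12) + (D+G)(17) = 29
Step 3: Merge J(29) + (B+(D+G))(29) = 58
Read each symbol's code off the tree from the root (left child = 0, right child = 1).

Codes:
  J: 0 (length 1)
  B: 10 (length 2)
  D: 110 (length 3)
  G: 111 (length 3)
Average code length: 104/58 = 1.7931 bits/symbol


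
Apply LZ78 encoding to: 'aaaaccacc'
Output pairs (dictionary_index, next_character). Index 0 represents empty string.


LZ78 encoding steps:
Dictionary: {0: ''}
Step 1: w='' (idx 0), next='a' -> output (0, 'a'), add 'a' as idx 1
Step 2: w='a' (idx 1), next='a' -> output (1, 'a'), add 'aa' as idx 2
Step 3: w='a' (idx 1), next='c' -> output (1, 'c'), add 'ac' as idx 3
Step 4: w='' (idx 0), next='c' -> output (0, 'c'), add 'c' as idx 4
Step 5: w='ac' (idx 3), next='c' -> output (3, 'c'), add 'acc' as idx 5


Encoded: [(0, 'a'), (1, 'a'), (1, 'c'), (0, 'c'), (3, 'c')]


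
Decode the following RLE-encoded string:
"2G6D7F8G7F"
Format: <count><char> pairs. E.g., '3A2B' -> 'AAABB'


Expanding each <count><char> pair:
  2G -> 'GG'
  6D -> 'DDDDDD'
  7F -> 'FFFFFFF'
  8G -> 'GGGGGGGG'
  7F -> 'FFFFFFF'

Decoded = GGDDDDDDFFFFFFFGGGGGGGGFFFFFFF


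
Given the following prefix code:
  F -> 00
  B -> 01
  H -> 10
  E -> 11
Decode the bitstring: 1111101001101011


Decoding step by step:
Bits 11 -> E
Bits 11 -> E
Bits 10 -> H
Bits 10 -> H
Bits 01 -> B
Bits 10 -> H
Bits 10 -> H
Bits 11 -> E


Decoded message: EEHHBHHE


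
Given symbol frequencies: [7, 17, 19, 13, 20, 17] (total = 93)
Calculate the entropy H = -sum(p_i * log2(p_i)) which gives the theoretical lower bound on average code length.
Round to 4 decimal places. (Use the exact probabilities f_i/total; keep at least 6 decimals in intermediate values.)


Per-symbol terms -p_i * log2(p_i) with p_i = f_i/93:
  p = 7/93 = 0.075269: log2(p) = -3.731804, -p*log2(p) = 0.280888
  p = 17/93 = 0.182796: log2(p) = -2.451696, -p*log2(p) = 0.448159
  p = 19/93 = 0.204301: log2(p) = -2.291231, -p*log2(p) = 0.468101
  p = 13/93 = 0.139785: log2(p) = -2.838719, -p*log2(p) = 0.396810
  p = 20/93 = 0.215054: log2(p) = -2.217231, -p*log2(p) = 0.476824
  p = 17/93 = 0.182796: log2(p) = -2.451696, -p*log2(p) = 0.448159
H = 0.280888 + 0.448159 + 0.468101 + 0.396810 + 0.476824 + 0.448159 = 2.518941

H = 2.5189 bits/symbol


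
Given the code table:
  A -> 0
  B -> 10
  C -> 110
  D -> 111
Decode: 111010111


Decoding:
111 -> D
0 -> A
10 -> B
111 -> D


Result: DABD


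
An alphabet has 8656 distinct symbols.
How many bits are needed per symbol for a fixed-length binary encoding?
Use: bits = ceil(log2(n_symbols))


log2(8656) = 13.0795
Bracket: 2^13 = 8192 < 8656 <= 2^14 = 16384
So ceil(log2(8656)) = 14

bits = ceil(log2(8656)) = ceil(13.0795) = 14 bits


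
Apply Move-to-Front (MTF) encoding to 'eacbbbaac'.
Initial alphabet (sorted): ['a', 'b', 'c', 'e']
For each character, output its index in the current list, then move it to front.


MTF encoding:
'e': index 3 in ['a', 'b', 'c', 'e'] -> ['e', 'a', 'b', 'c']
'a': index 1 in ['e', 'a', 'b', 'c'] -> ['a', 'e', 'b', 'c']
'c': index 3 in ['a', 'e', 'b', 'c'] -> ['c', 'a', 'e', 'b']
'b': index 3 in ['c', 'a', 'e', 'b'] -> ['b', 'c', 'a', 'e']
'b': index 0 in ['b', 'c', 'a', 'e'] -> ['b', 'c', 'a', 'e']
'b': index 0 in ['b', 'c', 'a', 'e'] -> ['b', 'c', 'a', 'e']
'a': index 2 in ['b', 'c', 'a', 'e'] -> ['a', 'b', 'c', 'e']
'a': index 0 in ['a', 'b', 'c', 'e'] -> ['a', 'b', 'c', 'e']
'c': index 2 in ['a', 'b', 'c', 'e'] -> ['c', 'a', 'b', 'e']


Output: [3, 1, 3, 3, 0, 0, 2, 0, 2]


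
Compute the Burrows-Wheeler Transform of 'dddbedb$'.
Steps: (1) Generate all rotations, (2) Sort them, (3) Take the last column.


Rotations (sorted):
  0: $dddbedb -> last char: b
  1: b$dddbed -> last char: d
  2: bedb$ddd -> last char: d
  3: db$dddbe -> last char: e
  4: dbedb$dd -> last char: d
  5: ddbedb$d -> last char: d
  6: dddbedb$ -> last char: $
  7: edb$dddb -> last char: b


BWT = bddedd$b


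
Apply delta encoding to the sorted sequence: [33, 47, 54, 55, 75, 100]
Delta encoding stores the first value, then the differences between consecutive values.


First value: 33
Deltas:
  47 - 33 = 14
  54 - 47 = 7
  55 - 54 = 1
  75 - 55 = 20
  100 - 75 = 25


Delta encoded: [33, 14, 7, 1, 20, 25]


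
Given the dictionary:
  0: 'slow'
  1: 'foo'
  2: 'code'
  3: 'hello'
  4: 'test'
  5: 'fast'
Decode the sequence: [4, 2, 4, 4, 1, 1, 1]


Look up each index in the dictionary:
  4 -> 'test'
  2 -> 'code'
  4 -> 'test'
  4 -> 'test'
  1 -> 'foo'
  1 -> 'foo'
  1 -> 'foo'

Decoded: "test code test test foo foo foo"


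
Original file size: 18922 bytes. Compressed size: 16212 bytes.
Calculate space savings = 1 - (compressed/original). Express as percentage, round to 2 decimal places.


ratio = compressed/original = 16212/18922 = 0.85678
savings = 1 - ratio = 1 - 0.85678 = 0.14322
as a percentage: 0.14322 * 100 = 14.32%

Space savings = 1 - 16212/18922 = 14.32%


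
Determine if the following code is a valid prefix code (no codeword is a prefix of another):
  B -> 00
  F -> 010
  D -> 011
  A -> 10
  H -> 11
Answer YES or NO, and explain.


Checking each pair (does one codeword prefix another?):
  B='00' vs F='010': no prefix
  B='00' vs D='011': no prefix
  B='00' vs A='10': no prefix
  B='00' vs H='11': no prefix
  F='010' vs B='00': no prefix
  F='010' vs D='011': no prefix
  F='010' vs A='10': no prefix
  F='010' vs H='11': no prefix
  D='011' vs B='00': no prefix
  D='011' vs F='010': no prefix
  D='011' vs A='10': no prefix
  D='011' vs H='11': no prefix
  A='10' vs B='00': no prefix
  A='10' vs F='010': no prefix
  A='10' vs D='011': no prefix
  A='10' vs H='11': no prefix
  H='11' vs B='00': no prefix
  H='11' vs F='010': no prefix
  H='11' vs D='011': no prefix
  H='11' vs A='10': no prefix
No violation found over all pairs.

YES -- this is a valid prefix code. No codeword is a prefix of any other codeword.


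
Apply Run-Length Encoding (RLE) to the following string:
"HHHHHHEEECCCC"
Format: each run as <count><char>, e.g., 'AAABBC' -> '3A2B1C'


Scanning runs left to right:
  i=0: run of 'H' x 6 -> '6H'
  i=6: run of 'E' x 3 -> '3E'
  i=9: run of 'C' x 4 -> '4C'

RLE = 6H3E4C


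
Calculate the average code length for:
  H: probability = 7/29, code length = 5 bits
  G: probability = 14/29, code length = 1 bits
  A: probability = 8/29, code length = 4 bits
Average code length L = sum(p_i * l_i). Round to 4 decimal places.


Weighted contributions p_i * l_i:
  H: (7/29) * 5 = 35/29
  G: (14/29) * 1 = 14/29
  A: (8/29) * 4 = 32/29
Sum = (35 + 14 + 32)/29 = 81/29

L = 81/29 = 2.7931 bits/symbol


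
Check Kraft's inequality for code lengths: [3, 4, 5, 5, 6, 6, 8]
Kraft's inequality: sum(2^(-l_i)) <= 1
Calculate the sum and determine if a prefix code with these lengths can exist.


Sum = 2^(-3) + 2^(-4) + 2^(-5) + 2^(-5) + 2^(-6) + 2^(-6) + 2^(-8)
    = 0.125 + 0.0625 + 0.03125 + 0.03125 + 0.015625 + 0.015625 + 0.00390625
    = 73/256 = 0.28515625
Since 0.28515625 <= 1, Kraft's inequality IS satisfied.
A prefix code with these lengths CAN exist.

Kraft sum = 0.28515625. Satisfied.


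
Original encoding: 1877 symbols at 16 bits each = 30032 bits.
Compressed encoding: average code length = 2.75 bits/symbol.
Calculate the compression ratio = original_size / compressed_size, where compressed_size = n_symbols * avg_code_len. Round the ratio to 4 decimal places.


original_size = n_symbols * orig_bits = 1877 * 16 = 30032 bits
compressed_size = n_symbols * avg_code_len = 1877 * 2.75 = 5161.75 bits
ratio = original_size / compressed_size = 30032 / 5161.75 = 5.8182

Compression ratio = 5.8182
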